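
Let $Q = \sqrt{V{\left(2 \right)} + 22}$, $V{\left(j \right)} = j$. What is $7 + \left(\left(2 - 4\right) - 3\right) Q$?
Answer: $7 - 10 \sqrt{6} \approx -17.495$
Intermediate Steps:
$Q = 2 \sqrt{6}$ ($Q = \sqrt{2 + 22} = \sqrt{24} = 2 \sqrt{6} \approx 4.899$)
$7 + \left(\left(2 - 4\right) - 3\right) Q = 7 + \left(\left(2 - 4\right) - 3\right) 2 \sqrt{6} = 7 + \left(-2 - 3\right) 2 \sqrt{6} = 7 - 5 \cdot 2 \sqrt{6} = 7 - 10 \sqrt{6}$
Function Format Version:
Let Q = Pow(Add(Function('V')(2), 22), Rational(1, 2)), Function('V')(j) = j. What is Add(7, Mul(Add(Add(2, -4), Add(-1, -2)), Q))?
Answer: Add(7, Mul(-10, Pow(6, Rational(1, 2)))) ≈ -17.495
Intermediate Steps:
Q = Mul(2, Pow(6, Rational(1, 2))) (Q = Pow(Add(2, 22), Rational(1, 2)) = Pow(24, Rational(1, 2)) = Mul(2, Pow(6, Rational(1, 2))) ≈ 4.8990)
Add(7, Mul(Add(Add(2, -4), Add(-1, -2)), Q)) = Add(7, Mul(Add(Add(2, -4), Add(-1, -2)), Mul(2, Pow(6, Rational(1, 2))))) = Add(7, Mul(Add(-2, -3), Mul(2, Pow(6, Rational(1, 2))))) = Add(7, Mul(-5, Mul(2, Pow(6, Rational(1, 2))))) = Add(7, Mul(-10, Pow(6, Rational(1, 2))))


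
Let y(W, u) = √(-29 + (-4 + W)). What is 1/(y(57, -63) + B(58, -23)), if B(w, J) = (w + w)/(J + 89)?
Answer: -957/11386 + 1089*√6/11386 ≈ 0.15023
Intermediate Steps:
y(W, u) = √(-33 + W)
B(w, J) = 2*w/(89 + J) (B(w, J) = (2*w)/(89 + J) = 2*w/(89 + J))
1/(y(57, -63) + B(58, -23)) = 1/(√(-33 + 57) + 2*58/(89 - 23)) = 1/(√24 + 2*58/66) = 1/(2*√6 + 2*58*(1/66)) = 1/(2*√6 + 58/33) = 1/(58/33 + 2*√6)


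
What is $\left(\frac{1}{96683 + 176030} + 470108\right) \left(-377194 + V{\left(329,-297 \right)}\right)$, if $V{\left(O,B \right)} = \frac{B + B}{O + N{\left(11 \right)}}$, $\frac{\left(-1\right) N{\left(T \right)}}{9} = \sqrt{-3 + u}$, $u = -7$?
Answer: $- \frac{5273512433347542051600}{29739625363} - \frac{685381593824730 i \sqrt{10}}{29739625363} \approx -1.7732 \cdot 10^{11} - 72878.0 i$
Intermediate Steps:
$N{\left(T \right)} = - 9 i \sqrt{10}$ ($N{\left(T \right)} = - 9 \sqrt{-3 - 7} = - 9 \sqrt{-10} = - 9 i \sqrt{10}$)
$V{\left(O,B \right)} = \frac{2 B}{O - 9 i \sqrt{10}}$ ($V{\left(O,B \right)} = \frac{B + B}{O - 9 i \sqrt{10}} = \frac{2 B}{O - 9 i \sqrt{10}}$)
$\left(\frac{1}{96683 + 176030} + 470108\right) \left(-377194 + V{\left(329,-297 \right)}\right) = \left(\frac{1}{96683 + 176030} + 470108\right) \left(-377194 + 2 \left(-297\right) \frac{1}{329 - 9 i \sqrt{10}}\right) = \left(\frac{1}{272713} + 470108\right) \left(-377194 - \frac{594}{329 - 9 i \sqrt{10}}\right) = \frac{128204563005 \left(-377194 - \frac{594}{329 - 9 i \sqrt{10}}\right)}{272713} = - \frac{48357991938107970}{272713} - \frac{76153510424970}{272713 \left(329 - 9 i \sqrt{10}\right)}$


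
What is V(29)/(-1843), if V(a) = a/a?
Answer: -1/1843 ≈ -0.00054259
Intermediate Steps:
V(a) = 1
V(29)/(-1843) = 1/(-1843) = 1*(-1/1843) = -1/1843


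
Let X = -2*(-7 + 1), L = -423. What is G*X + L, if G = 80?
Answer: 537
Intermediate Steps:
X = 12 (X = -2*(-6) = 12)
G*X + L = 80*12 - 423 = 960 - 423 = 537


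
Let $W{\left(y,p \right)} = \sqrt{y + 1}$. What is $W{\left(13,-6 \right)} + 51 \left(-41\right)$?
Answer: $-2091 + \sqrt{14} \approx -2087.3$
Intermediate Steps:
$W{\left(y,p \right)} = \sqrt{1 + y}$
$W{\left(13,-6 \right)} + 51 \left(-41\right) = \sqrt{1 + 13} + 51 \left(-41\right) = \sqrt{14} - 2091 = -2091 + \sqrt{14}$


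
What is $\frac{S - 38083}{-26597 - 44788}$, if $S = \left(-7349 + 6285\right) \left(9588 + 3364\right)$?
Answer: $\frac{4606337}{23795} \approx 193.58$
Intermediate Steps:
$S = -13780928$ ($S = \left(-1064\right) 12952 = -13780928$)
$\frac{S - 38083}{-26597 - 44788} = \frac{-13780928 - 38083}{-26597 - 44788} = - \frac{13819011}{-71385} = \left(-13819011\right) \left(- \frac{1}{71385}\right) = \frac{4606337}{23795}$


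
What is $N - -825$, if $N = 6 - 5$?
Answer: $826$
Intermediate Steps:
$N = 1$
$N - -825 = 1 - -825 = 1 + 825 = 826$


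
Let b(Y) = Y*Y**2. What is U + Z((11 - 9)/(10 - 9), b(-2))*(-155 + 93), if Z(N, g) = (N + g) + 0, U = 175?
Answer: 547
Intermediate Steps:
b(Y) = Y**3
Z(N, g) = N + g
U + Z((11 - 9)/(10 - 9), b(-2))*(-155 + 93) = 175 + ((11 - 9)/(10 - 9) + (-2)**3)*(-155 + 93) = 175 + (2/1 - 8)*(-62) = 175 + (2*1 - 8)*(-62) = 175 + (2 - 8)*(-62) = 175 - 6*(-62) = 175 + 372 = 547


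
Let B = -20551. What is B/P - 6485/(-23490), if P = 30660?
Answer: -9463763/24006780 ≈ -0.39421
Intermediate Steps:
B/P - 6485/(-23490) = -20551/30660 - 6485/(-23490) = -20551*1/30660 - 6485*(-1/23490) = -20551/30660 + 1297/4698 = -9463763/24006780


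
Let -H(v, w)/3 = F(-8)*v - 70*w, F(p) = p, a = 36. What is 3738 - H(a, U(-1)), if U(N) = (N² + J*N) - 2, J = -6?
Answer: 1824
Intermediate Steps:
U(N) = -2 + N² - 6*N (U(N) = (N² - 6*N) - 2 = -2 + N² - 6*N)
H(v, w) = 24*v + 210*w (H(v, w) = -3*(-8*v - 70*w) = -3*(-70*w - 8*v) = 24*v + 210*w)
3738 - H(a, U(-1)) = 3738 - (24*36 + 210*(-2 + (-1)² - 6*(-1))) = 3738 - (864 + 210*(-2 + 1 + 6)) = 3738 - (864 + 210*5) = 3738 - (864 + 1050) = 3738 - 1*1914 = 3738 - 1914 = 1824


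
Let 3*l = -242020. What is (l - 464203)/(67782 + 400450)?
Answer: -1634629/1404696 ≈ -1.1637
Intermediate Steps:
l = -242020/3 (l = (⅓)*(-242020) = -242020/3 ≈ -80673.)
(l - 464203)/(67782 + 400450) = (-242020/3 - 464203)/(67782 + 400450) = -1634629/3/468232 = -1634629/3*1/468232 = -1634629/1404696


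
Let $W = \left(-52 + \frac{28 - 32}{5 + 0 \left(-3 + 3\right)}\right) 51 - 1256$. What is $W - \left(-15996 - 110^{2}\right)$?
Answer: $\frac{120736}{5} \approx 24147.0$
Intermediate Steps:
$W = - \frac{19744}{5}$ ($W = \left(-52 - \frac{4}{5 + 0 \cdot 0}\right) 51 - 1256 = \left(-52 - \frac{4}{5 + 0}\right) 51 - 1256 = \left(-52 - \frac{4}{5}\right) 51 - 1256 = \left(- \frac{264}{5}\right) 51 - 1256 = - \frac{13464}{5} - 1256 = - \frac{19744}{5} \approx -3948.8$)
$W - \left(-15996 - 110^{2}\right) = - \frac{19744}{5} - \left(-15996 - 110^{2}\right) = - \frac{19744}{5} - \left(-15996 - 12100\right) = - \frac{19744}{5} - -28096 = - \frac{19744}{5} + 28096 = \frac{120736}{5}$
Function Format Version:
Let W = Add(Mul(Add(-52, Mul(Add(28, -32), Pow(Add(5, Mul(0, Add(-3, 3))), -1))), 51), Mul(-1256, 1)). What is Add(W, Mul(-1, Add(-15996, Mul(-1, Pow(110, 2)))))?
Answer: Rational(120736, 5) ≈ 24147.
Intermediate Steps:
W = Rational(-19744, 5) (W = Add(Mul(Add(-52, Mul(-4, Pow(Add(5, Mul(0, 0)), -1))), 51), -1256) = Add(Mul(Add(-52, Mul(-4, Pow(Add(5, 0), -1))), 51), -1256) = Add(Mul(Add(-52, Mul(-4, Pow(5, -1))), 51), -1256) = Add(Mul(Add(-52, Mul(-4, Rational(1, 5))), 51), -1256) = Add(Mul(Add(-52, Rational(-4, 5)), 51), -1256) = Add(Mul(Rational(-264, 5), 51), -1256) = Add(Rational(-13464, 5), -1256) = Rational(-19744, 5) ≈ -3948.8)
Add(W, Mul(-1, Add(-15996, Mul(-1, Pow(110, 2))))) = Add(Rational(-19744, 5), Mul(-1, Add(-15996, Mul(-1, Pow(110, 2))))) = Add(Rational(-19744, 5), Mul(-1, Add(-15996, Mul(-1, 12100)))) = Add(Rational(-19744, 5), Mul(-1, Add(-15996, -12100))) = Add(Rational(-19744, 5), Mul(-1, -28096)) = Add(Rational(-19744, 5), 28096) = Rational(120736, 5)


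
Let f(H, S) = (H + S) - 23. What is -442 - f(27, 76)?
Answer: -522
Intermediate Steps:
f(H, S) = -23 + H + S
-442 - f(27, 76) = -442 - (-23 + 27 + 76) = -442 - 1*80 = -442 - 80 = -522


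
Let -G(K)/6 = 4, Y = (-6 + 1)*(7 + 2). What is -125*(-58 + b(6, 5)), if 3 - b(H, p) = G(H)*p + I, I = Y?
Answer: -13750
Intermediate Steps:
Y = -45 (Y = -5*9 = -45)
I = -45
G(K) = -24 (G(K) = -6*4 = -24)
b(H, p) = 48 + 24*p (b(H, p) = 3 - (-24*p - 45) = 3 - (-45 - 24*p) = 3 + (45 + 24*p) = 48 + 24*p)
-125*(-58 + b(6, 5)) = -125*(-58 + (48 + 24*5)) = -125*(-58 + (48 + 120)) = -125*(-58 + 168) = -125*110 = -13750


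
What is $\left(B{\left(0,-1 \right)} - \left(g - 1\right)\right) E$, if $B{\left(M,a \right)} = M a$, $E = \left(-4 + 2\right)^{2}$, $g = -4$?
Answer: $20$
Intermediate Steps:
$E = 4$ ($E = \left(-2\right)^{2} = 4$)
$\left(B{\left(0,-1 \right)} - \left(g - 1\right)\right) E = \left(0 \left(-1\right) - \left(-4 - 1\right)\right) 4 = \left(0 - -5\right) 4 = \left(0 + 5\right) 4 = 5 \cdot 4 = 20$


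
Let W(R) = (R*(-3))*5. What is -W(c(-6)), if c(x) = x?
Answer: -90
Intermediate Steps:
W(R) = -15*R (W(R) = -3*R*5 = -15*R)
-W(c(-6)) = -(-15)*(-6) = -1*90 = -90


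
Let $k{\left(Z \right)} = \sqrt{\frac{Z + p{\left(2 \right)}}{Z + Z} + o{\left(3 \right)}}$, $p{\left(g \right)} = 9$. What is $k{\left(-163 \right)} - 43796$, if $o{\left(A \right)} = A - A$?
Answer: $-43796 + \frac{\sqrt{12551}}{163} \approx -43795.0$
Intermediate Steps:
$o{\left(A \right)} = 0$
$k{\left(Z \right)} = \frac{\sqrt{2} \sqrt{\frac{9 + Z}{Z}}}{2}$ ($k{\left(Z \right)} = \sqrt{\frac{Z + 9}{Z + Z} + 0} = \sqrt{\frac{9 + Z}{2 Z} + 0} = \sqrt{\frac{9 + Z}{2 Z}} = \frac{\sqrt{2} \sqrt{\frac{9 + Z}{Z}}}{2}$)
$k{\left(-163 \right)} - 43796 = \frac{\sqrt{2} \sqrt{\frac{9 - 163}{-163}}}{2} - 43796 = \frac{\sqrt{2} \sqrt{\left(- \frac{1}{163}\right) \left(-154\right)}}{2} - 43796 = \frac{\sqrt{2} \sqrt{\frac{154}{163}}}{2} - 43796 = \frac{\sqrt{2} \frac{\sqrt{25102}}{163}}{2} - 43796 = \frac{\sqrt{12551}}{163} - 43796 = -43796 + \frac{\sqrt{12551}}{163}$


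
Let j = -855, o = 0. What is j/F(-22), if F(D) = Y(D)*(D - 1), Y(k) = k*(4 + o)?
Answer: -855/2024 ≈ -0.42243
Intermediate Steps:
Y(k) = 4*k (Y(k) = k*(4 + 0) = k*4 = 4*k)
F(D) = 4*D*(-1 + D) (F(D) = (4*D)*(D - 1) = (4*D)*(-1 + D) = 4*D*(-1 + D))
j/F(-22) = -855*(-1/(88*(-1 - 22))) = -855/(4*(-22)*(-23)) = -855/2024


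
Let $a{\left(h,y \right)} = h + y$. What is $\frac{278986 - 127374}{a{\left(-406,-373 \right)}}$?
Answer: $- \frac{151612}{779} \approx -194.62$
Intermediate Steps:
$\frac{278986 - 127374}{a{\left(-406,-373 \right)}} = \frac{278986 - 127374}{-406 - 373} = \frac{151612}{-779} = 151612 \left(- \frac{1}{779}\right) = - \frac{151612}{779}$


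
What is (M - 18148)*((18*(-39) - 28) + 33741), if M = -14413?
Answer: -1074871171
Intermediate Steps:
(M - 18148)*((18*(-39) - 28) + 33741) = (-14413 - 18148)*((18*(-39) - 28) + 33741) = -32561*((-702 - 28) + 33741) = -32561*(-730 + 33741) = -32561*33011 = -1074871171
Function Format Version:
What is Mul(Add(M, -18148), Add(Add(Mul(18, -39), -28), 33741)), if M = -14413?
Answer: -1074871171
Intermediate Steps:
Mul(Add(M, -18148), Add(Add(Mul(18, -39), -28), 33741)) = Mul(Add(-14413, -18148), Add(Add(Mul(18, -39), -28), 33741)) = Mul(-32561, Add(Add(-702, -28), 33741)) = Mul(-32561, Add(-730, 33741)) = Mul(-32561, 33011) = -1074871171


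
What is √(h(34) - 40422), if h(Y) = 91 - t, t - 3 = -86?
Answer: 6*I*√1118 ≈ 200.62*I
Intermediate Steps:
t = -83 (t = 3 - 86 = -83)
h(Y) = 174 (h(Y) = 91 - 1*(-83) = 91 + 83 = 174)
√(h(34) - 40422) = √(174 - 40422) = √(-40248) = 6*I*√1118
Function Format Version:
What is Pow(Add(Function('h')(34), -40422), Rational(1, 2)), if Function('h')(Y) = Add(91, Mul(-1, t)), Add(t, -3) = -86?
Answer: Mul(6, I, Pow(1118, Rational(1, 2))) ≈ Mul(200.62, I)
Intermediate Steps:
t = -83 (t = Add(3, -86) = -83)
Function('h')(Y) = 174 (Function('h')(Y) = Add(91, Mul(-1, -83)) = Add(91, 83) = 174)
Pow(Add(Function('h')(34), -40422), Rational(1, 2)) = Pow(Add(174, -40422), Rational(1, 2)) = Pow(-40248, Rational(1, 2)) = Mul(6, I, Pow(1118, Rational(1, 2)))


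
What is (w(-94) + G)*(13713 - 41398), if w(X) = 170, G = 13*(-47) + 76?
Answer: 10105025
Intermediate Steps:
G = -535 (G = -611 + 76 = -535)
(w(-94) + G)*(13713 - 41398) = (170 - 535)*(13713 - 41398) = -365*(-27685) = 10105025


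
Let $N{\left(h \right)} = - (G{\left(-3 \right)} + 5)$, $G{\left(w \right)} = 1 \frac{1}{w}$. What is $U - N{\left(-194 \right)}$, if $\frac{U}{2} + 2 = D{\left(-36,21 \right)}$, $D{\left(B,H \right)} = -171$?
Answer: $- \frac{1024}{3} \approx -341.33$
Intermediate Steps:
$G{\left(w \right)} = \frac{1}{w}$
$U = -346$ ($U = -4 + 2 \left(-171\right) = -4 - 342 = -346$)
$N{\left(h \right)} = - \frac{14}{3}$ ($N{\left(h \right)} = - (\frac{1}{-3} + 5) = - (- \frac{1}{3} + 5) = \left(-1\right) \frac{14}{3} = - \frac{14}{3}$)
$U - N{\left(-194 \right)} = -346 - - \frac{14}{3} = -346 + \frac{14}{3} = - \frac{1024}{3}$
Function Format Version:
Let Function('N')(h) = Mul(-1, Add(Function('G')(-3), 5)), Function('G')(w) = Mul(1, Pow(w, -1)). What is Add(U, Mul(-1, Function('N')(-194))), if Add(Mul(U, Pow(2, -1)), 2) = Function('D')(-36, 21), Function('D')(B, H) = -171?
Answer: Rational(-1024, 3) ≈ -341.33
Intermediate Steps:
Function('G')(w) = Pow(w, -1)
U = -346 (U = Add(-4, Mul(2, -171)) = Add(-4, -342) = -346)
Function('N')(h) = Rational(-14, 3) (Function('N')(h) = Mul(-1, Add(Pow(-3, -1), 5)) = Mul(-1, Add(Rational(-1, 3), 5)) = Mul(-1, Rational(14, 3)) = Rational(-14, 3))
Add(U, Mul(-1, Function('N')(-194))) = Add(-346, Mul(-1, Rational(-14, 3))) = Add(-346, Rational(14, 3)) = Rational(-1024, 3)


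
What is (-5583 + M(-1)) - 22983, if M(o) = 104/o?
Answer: -28670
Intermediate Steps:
(-5583 + M(-1)) - 22983 = (-5583 + 104/(-1)) - 22983 = (-5583 + 104*(-1)) - 22983 = (-5583 - 104) - 22983 = -5687 - 22983 = -28670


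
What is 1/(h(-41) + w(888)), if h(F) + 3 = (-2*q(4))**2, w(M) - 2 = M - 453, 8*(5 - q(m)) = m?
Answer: 1/515 ≈ 0.0019417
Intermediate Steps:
q(m) = 5 - m/8
w(M) = -451 + M (w(M) = 2 + (M - 453) = 2 + (-453 + M) = -451 + M)
h(F) = 78 (h(F) = -3 + (-2*(5 - 1/8*4))**2 = -3 + (-2*(5 - 1/2))**2 = -3 + (-2*9/2)**2 = -3 + (-9)**2 = -3 + 81 = 78)
1/(h(-41) + w(888)) = 1/(78 + (-451 + 888)) = 1/(78 + 437) = 1/515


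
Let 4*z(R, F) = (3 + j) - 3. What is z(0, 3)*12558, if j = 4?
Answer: 12558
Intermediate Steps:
z(R, F) = 1 (z(R, F) = ((3 + 4) - 3)/4 = (7 - 3)/4 = (¼)*4 = 1)
z(0, 3)*12558 = 1*12558 = 12558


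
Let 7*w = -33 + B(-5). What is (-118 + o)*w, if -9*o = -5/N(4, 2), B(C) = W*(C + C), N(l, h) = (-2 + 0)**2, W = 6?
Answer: 131533/84 ≈ 1565.9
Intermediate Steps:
N(l, h) = 4 (N(l, h) = (-2)**2 = 4)
B(C) = 12*C (B(C) = 6*(C + C) = 6*(2*C) = 12*C)
w = -93/7 (w = (-33 + 12*(-5))/7 = (-33 - 60)/7 = (1/7)*(-93) = -93/7 ≈ -13.286)
o = 5/36 (o = -(-5)/(9*4) = -1/9*(-5/4) = 5/36 ≈ 0.13889)
(-118 + o)*w = (-118 + 5/36)*(-93/7) = -4243/36*(-93/7) = 131533/84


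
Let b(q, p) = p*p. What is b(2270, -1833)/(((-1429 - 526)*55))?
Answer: -3359889/107525 ≈ -31.247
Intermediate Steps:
b(q, p) = p**2
b(2270, -1833)/(((-1429 - 526)*55)) = (-1833)**2/(((-1429 - 526)*55)) = 3359889/((-1955*55)) = 3359889/(-107525) = 3359889*(-1/107525) = -3359889/107525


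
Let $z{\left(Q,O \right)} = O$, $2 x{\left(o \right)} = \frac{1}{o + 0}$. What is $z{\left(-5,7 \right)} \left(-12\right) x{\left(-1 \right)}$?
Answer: $42$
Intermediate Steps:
$x{\left(o \right)} = \frac{1}{2 o}$ ($x{\left(o \right)} = \frac{1}{2 \left(o + 0\right)} = \frac{1}{2 o}$)
$z{\left(-5,7 \right)} \left(-12\right) x{\left(-1 \right)} = 7 \left(-12\right) \frac{1}{2 \left(-1\right)} = - 84 \cdot \frac{1}{2} \left(-1\right) = \left(-84\right) \left(- \frac{1}{2}\right) = 42$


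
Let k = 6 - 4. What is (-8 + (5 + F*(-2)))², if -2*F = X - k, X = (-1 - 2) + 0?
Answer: 64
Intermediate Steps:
k = 2
X = -3 (X = -3 + 0 = -3)
F = 5/2 (F = -(-3 - 1*2)/2 = -(-3 - 2)/2 = -½*(-5) = 5/2 ≈ 2.5000)
(-8 + (5 + F*(-2)))² = (-8 + (5 + (5/2)*(-2)))² = (-8 + (5 - 5))² = (-8 + 0)² = (-8)² = 64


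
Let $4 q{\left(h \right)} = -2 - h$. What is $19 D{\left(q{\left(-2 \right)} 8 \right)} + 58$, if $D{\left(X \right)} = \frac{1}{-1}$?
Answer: $39$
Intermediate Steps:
$q{\left(h \right)} = - \frac{1}{2} - \frac{h}{4}$ ($q{\left(h \right)} = \frac{-2 - h}{4} = - \frac{1}{2} - \frac{h}{4}$)
$D{\left(X \right)} = -1$
$19 D{\left(q{\left(-2 \right)} 8 \right)} + 58 = 19 \left(-1\right) + 58 = -19 + 58 = 39$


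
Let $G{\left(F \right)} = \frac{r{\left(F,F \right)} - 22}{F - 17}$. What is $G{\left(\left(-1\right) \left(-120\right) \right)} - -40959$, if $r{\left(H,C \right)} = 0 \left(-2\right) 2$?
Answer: $\frac{4218755}{103} \approx 40959.0$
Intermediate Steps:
$r{\left(H,C \right)} = 0$ ($r{\left(H,C \right)} = 0 \cdot 2 = 0$)
$G{\left(F \right)} = - \frac{22}{-17 + F}$ ($G{\left(F \right)} = \frac{0 - 22}{F - 17} = - \frac{22}{-17 + F}$)
$G{\left(\left(-1\right) \left(-120\right) \right)} - -40959 = - \frac{22}{-17 - -120} - -40959 = - \frac{22}{-17 + 120} + 40959 = - \frac{22}{103} + 40959 = \frac{4218755}{103}$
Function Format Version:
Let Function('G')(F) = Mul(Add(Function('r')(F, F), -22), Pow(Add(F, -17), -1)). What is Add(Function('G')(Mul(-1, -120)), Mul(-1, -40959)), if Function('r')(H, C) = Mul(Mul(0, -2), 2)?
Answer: Rational(4218755, 103) ≈ 40959.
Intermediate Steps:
Function('r')(H, C) = 0 (Function('r')(H, C) = Mul(0, 2) = 0)
Function('G')(F) = Mul(-22, Pow(Add(-17, F), -1)) (Function('G')(F) = Mul(Add(0, -22), Pow(Add(F, -17), -1)) = Mul(-22, Pow(Add(-17, F), -1)))
Add(Function('G')(Mul(-1, -120)), Mul(-1, -40959)) = Add(Mul(-22, Pow(Add(-17, Mul(-1, -120)), -1)), Mul(-1, -40959)) = Add(Mul(-22, Pow(Add(-17, 120), -1)), 40959) = Add(Mul(-22, Pow(103, -1)), 40959) = Add(Mul(-22, Rational(1, 103)), 40959) = Add(Rational(-22, 103), 40959) = Rational(4218755, 103)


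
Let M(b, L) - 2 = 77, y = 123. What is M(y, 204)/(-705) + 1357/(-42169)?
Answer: -4288036/29729145 ≈ -0.14424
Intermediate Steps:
M(b, L) = 79 (M(b, L) = 2 + 77 = 79)
M(y, 204)/(-705) + 1357/(-42169) = 79/(-705) + 1357/(-42169) = 79*(-1/705) + 1357*(-1/42169) = -79/705 - 1357/42169 = -4288036/29729145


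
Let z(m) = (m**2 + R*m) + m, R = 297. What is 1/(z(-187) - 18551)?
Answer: -1/39308 ≈ -2.5440e-5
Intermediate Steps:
z(m) = m**2 + 298*m (z(m) = (m**2 + 297*m) + m = m**2 + 298*m)
1/(z(-187) - 18551) = 1/(-187*(298 - 187) - 18551) = 1/(-187*111 - 18551) = 1/(-20757 - 18551) = 1/(-39308) = -1/39308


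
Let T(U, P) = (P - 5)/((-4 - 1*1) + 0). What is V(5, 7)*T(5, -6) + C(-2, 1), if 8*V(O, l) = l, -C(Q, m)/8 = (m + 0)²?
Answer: -243/40 ≈ -6.0750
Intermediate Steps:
C(Q, m) = -8*m² (C(Q, m) = -8*(m + 0)² = -8*m²)
V(O, l) = l/8
T(U, P) = 1 - P/5 (T(U, P) = (-5 + P)/((-4 - 1) + 0) = (-5 + P)/(-5 + 0) = (-5 + P)/(-5) = (-5 + P)*(-⅕) = 1 - P/5)
V(5, 7)*T(5, -6) + C(-2, 1) = ((⅛)*7)*(1 - ⅕*(-6)) - 8*1² = 7*(1 + 6/5)/8 - 8*1 = (7/8)*(11/5) - 8 = 77/40 - 8 = -243/40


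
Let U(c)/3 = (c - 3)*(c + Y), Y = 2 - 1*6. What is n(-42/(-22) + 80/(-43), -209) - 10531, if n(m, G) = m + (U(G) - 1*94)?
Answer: 59050762/473 ≈ 1.2484e+5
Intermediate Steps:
Y = -4 (Y = 2 - 6 = -4)
U(c) = 3*(-4 + c)*(-3 + c) (U(c) = 3*((c - 3)*(c - 4)) = 3*((-3 + c)*(-4 + c)) = 3*((-4 + c)*(-3 + c)) = 3*(-4 + c)*(-3 + c))
n(m, G) = -58 + m - 21*G + 3*G² (n(m, G) = m + ((36 - 21*G + 3*G²) - 1*94) = m + ((36 - 21*G + 3*G²) - 94) = m + (-58 - 21*G + 3*G²) = -58 + m - 21*G + 3*G²)
n(-42/(-22) + 80/(-43), -209) - 10531 = (-58 + (-42/(-22) + 80/(-43)) - 21*(-209) + 3*(-209)²) - 10531 = (-58 + (-42*(-1/22) + 80*(-1/43)) + 4389 + 3*43681) - 10531 = (-58 + (21/11 - 80/43) + 4389 + 131043) - 10531 = (-58 + 23/473 + 4389 + 131043) - 10531 = 64031925/473 - 10531 = 59050762/473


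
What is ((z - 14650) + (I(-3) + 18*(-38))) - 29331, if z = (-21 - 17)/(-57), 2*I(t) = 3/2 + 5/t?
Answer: -535973/12 ≈ -44664.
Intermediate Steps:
I(t) = 3/4 + 5/(2*t) (I(t) = (3/2 + 5/t)/2 = 3/4 + 5/(2*t))
z = 2/3 (z = -38*(-1/57) = 2/3 ≈ 0.66667)
((z - 14650) + (I(-3) + 18*(-38))) - 29331 = ((2/3 - 14650) + ((1/4)*(10 + 3*(-3))/(-3) + 18*(-38))) - 29331 = (-43948/3 + ((1/4)*(-1/3)*(10 - 9) - 684)) - 29331 = (-43948/3 + ((1/4)*(-1/3)*1 - 684)) - 29331 = (-43948/3 + (-1/12 - 684)) - 29331 = (-43948/3 - 8209/12) - 29331 = -184001/12 - 29331 = -535973/12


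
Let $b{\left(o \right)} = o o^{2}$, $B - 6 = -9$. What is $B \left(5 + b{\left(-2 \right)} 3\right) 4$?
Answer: $228$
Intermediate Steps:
$B = -3$ ($B = 6 - 9 = -3$)
$b{\left(o \right)} = o^{3}$
$B \left(5 + b{\left(-2 \right)} 3\right) 4 = - 3 \left(5 + \left(-2\right)^{3} \cdot 3\right) 4 = - 3 \left(5 - 24\right) 4 = \left(-3\right) \left(-19\right) 4 = 57 \cdot 4 = 228$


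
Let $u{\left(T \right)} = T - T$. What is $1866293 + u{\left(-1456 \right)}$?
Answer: $1866293$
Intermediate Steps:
$u{\left(T \right)} = 0$
$1866293 + u{\left(-1456 \right)} = 1866293 + 0 = 1866293$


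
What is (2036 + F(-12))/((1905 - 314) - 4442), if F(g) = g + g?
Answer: -2012/2851 ≈ -0.70572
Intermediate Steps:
F(g) = 2*g
(2036 + F(-12))/((1905 - 314) - 4442) = (2036 + 2*(-12))/((1905 - 314) - 4442) = (2036 - 24)/(1591 - 4442) = 2012/(-2851) = 2012*(-1/2851) = -2012/2851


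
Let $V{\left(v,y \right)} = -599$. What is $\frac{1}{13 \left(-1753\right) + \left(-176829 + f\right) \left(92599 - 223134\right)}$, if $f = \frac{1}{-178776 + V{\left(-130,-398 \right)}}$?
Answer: $\frac{35875}{828079332321357} \approx 4.3323 \cdot 10^{-11}$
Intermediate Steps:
$f = - \frac{1}{179375}$ ($f = \frac{1}{-178776 - 599} = \frac{1}{-179375} = - \frac{1}{179375} \approx -5.5749 \cdot 10^{-6}$)
$\frac{1}{13 \left(-1753\right) + \left(-176829 + f\right) \left(92599 - 223134\right)} = \frac{1}{13 \left(-1753\right) + \left(-176829 - \frac{1}{179375}\right) \left(92599 - 223134\right)} = \frac{1}{-22789 - - \frac{828080149876732}{35875}} = \frac{1}{-22789 + \frac{828080149876732}{35875}} = \frac{1}{\frac{828079332321357}{35875}} = \frac{35875}{828079332321357}$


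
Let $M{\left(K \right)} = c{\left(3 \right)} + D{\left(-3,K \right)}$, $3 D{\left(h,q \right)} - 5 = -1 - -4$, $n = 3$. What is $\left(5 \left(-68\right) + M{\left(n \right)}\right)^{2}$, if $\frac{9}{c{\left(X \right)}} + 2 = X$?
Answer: $\frac{970225}{9} \approx 1.078 \cdot 10^{5}$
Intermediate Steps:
$c{\left(X \right)} = \frac{9}{-2 + X}$
$D{\left(h,q \right)} = \frac{8}{3}$ ($D{\left(h,q \right)} = \frac{5}{3} + \frac{-1 - -4}{3} = \frac{5}{3} + \frac{-1 + 4}{3} = \frac{5}{3} + \frac{1}{3} \cdot 3 = \frac{5}{3} + 1 = \frac{8}{3}$)
$M{\left(K \right)} = \frac{35}{3}$ ($M{\left(K \right)} = \frac{9}{-2 + 3} + \frac{8}{3} = \frac{9}{1} + \frac{8}{3} = 9 \cdot 1 + \frac{8}{3} = 9 + \frac{8}{3} = \frac{35}{3}$)
$\left(5 \left(-68\right) + M{\left(n \right)}\right)^{2} = \left(5 \left(-68\right) + \frac{35}{3}\right)^{2} = \left(-340 + \frac{35}{3}\right)^{2} = \left(- \frac{985}{3}\right)^{2} = \frac{970225}{9}$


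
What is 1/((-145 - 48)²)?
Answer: 1/37249 ≈ 2.6846e-5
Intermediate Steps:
1/((-145 - 48)²) = 1/((-193)²) = 1/37249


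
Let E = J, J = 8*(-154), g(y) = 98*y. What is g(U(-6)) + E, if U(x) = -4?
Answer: -1624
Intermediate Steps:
J = -1232
E = -1232
g(U(-6)) + E = 98*(-4) - 1232 = -392 - 1232 = -1624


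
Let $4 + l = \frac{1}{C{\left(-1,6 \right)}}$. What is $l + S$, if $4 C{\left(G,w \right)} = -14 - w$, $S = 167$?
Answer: $\frac{814}{5} \approx 162.8$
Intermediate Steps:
$C{\left(G,w \right)} = - \frac{7}{2} - \frac{w}{4}$ ($C{\left(G,w \right)} = \frac{-14 - w}{4} = - \frac{7}{2} - \frac{w}{4}$)
$l = - \frac{21}{5}$ ($l = -4 + \frac{1}{- \frac{7}{2} - \frac{3}{2}} = -4 + \frac{1}{-5} = -4 - \frac{1}{5} = - \frac{21}{5} \approx -4.2$)
$l + S = - \frac{21}{5} + 167 = \frac{814}{5}$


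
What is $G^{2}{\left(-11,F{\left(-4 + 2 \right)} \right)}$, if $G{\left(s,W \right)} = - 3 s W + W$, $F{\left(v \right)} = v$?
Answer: $4624$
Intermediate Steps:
$G{\left(s,W \right)} = W - 3 W s$ ($G{\left(s,W \right)} = - 3 W s + W = W - 3 W s$)
$G^{2}{\left(-11,F{\left(-4 + 2 \right)} \right)} = \left(\left(-4 + 2\right) \left(1 - -33\right)\right)^{2} = \left(- 2 \left(1 + 33\right)\right)^{2} = \left(\left(-2\right) 34\right)^{2} = \left(-68\right)^{2} = 4624$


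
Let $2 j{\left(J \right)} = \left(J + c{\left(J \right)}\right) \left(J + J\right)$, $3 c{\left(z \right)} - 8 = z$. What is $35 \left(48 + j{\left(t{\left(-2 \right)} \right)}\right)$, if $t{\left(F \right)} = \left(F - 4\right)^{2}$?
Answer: $65520$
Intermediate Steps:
$c{\left(z \right)} = \frac{8}{3} + \frac{z}{3}$
$t{\left(F \right)} = \left(-4 + F\right)^{2}$
$j{\left(J \right)} = J \left(\frac{8}{3} + \frac{4 J}{3}\right)$ ($j{\left(J \right)} = \frac{\left(J + \left(\frac{8}{3} + \frac{J}{3}\right)\right) \left(J + J\right)}{2} = \frac{\left(\frac{8}{3} + \frac{4 J}{3}\right) 2 J}{2} = \frac{2 J \left(\frac{8}{3} + \frac{4 J}{3}\right)}{2} = J \left(\frac{8}{3} + \frac{4 J}{3}\right)$)
$35 \left(48 + j{\left(t{\left(-2 \right)} \right)}\right) = 35 \left(48 + \frac{4 \left(-4 - 2\right)^{2} \left(2 + \left(-4 - 2\right)^{2}\right)}{3}\right) = 35 \left(48 + \frac{4 \left(-6\right)^{2} \left(2 + \left(-6\right)^{2}\right)}{3}\right) = 35 \left(48 + \frac{4}{3} \cdot 36 \left(2 + 36\right)\right) = 35 \left(48 + \frac{4}{3} \cdot 36 \cdot 38\right) = 35 \left(48 + 1824\right) = 35 \cdot 1872 = 65520$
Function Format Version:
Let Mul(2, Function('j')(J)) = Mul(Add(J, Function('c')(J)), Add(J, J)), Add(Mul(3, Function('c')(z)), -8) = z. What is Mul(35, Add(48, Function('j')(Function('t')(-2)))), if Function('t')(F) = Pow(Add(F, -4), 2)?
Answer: 65520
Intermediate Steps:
Function('c')(z) = Add(Rational(8, 3), Mul(Rational(1, 3), z))
Function('t')(F) = Pow(Add(-4, F), 2)
Function('j')(J) = Mul(J, Add(Rational(8, 3), Mul(Rational(4, 3), J))) (Function('j')(J) = Mul(Rational(1, 2), Mul(Add(J, Add(Rational(8, 3), Mul(Rational(1, 3), J))), Add(J, J))) = Mul(Rational(1, 2), Mul(Add(Rational(8, 3), Mul(Rational(4, 3), J)), Mul(2, J))) = Mul(Rational(1, 2), Mul(2, J, Add(Rational(8, 3), Mul(Rational(4, 3), J)))) = Mul(J, Add(Rational(8, 3), Mul(Rational(4, 3), J))))
Mul(35, Add(48, Function('j')(Function('t')(-2)))) = Mul(35, Add(48, Mul(Rational(4, 3), Pow(Add(-4, -2), 2), Add(2, Pow(Add(-4, -2), 2))))) = Mul(35, Add(48, Mul(Rational(4, 3), Pow(-6, 2), Add(2, Pow(-6, 2))))) = Mul(35, Add(48, Mul(Rational(4, 3), 36, Add(2, 36)))) = Mul(35, Add(48, Mul(Rational(4, 3), 36, 38))) = Mul(35, Add(48, 1824)) = Mul(35, 1872) = 65520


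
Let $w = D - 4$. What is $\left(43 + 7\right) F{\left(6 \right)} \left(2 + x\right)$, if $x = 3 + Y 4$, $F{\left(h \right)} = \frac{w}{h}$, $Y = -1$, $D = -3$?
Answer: $- \frac{175}{3} \approx -58.333$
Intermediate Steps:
$w = -7$ ($w = -3 - 4 = -7$)
$F{\left(h \right)} = - \frac{7}{h}$
$x = -1$ ($x = 3 - 4 = -1$)
$\left(43 + 7\right) F{\left(6 \right)} \left(2 + x\right) = \left(43 + 7\right) - \frac{7}{6} \left(2 - 1\right) = 50 \left(-7\right) \frac{1}{6} \cdot 1 = 50 \left(\left(- \frac{7}{6}\right) 1\right) = 50 \left(- \frac{7}{6}\right) = - \frac{175}{3}$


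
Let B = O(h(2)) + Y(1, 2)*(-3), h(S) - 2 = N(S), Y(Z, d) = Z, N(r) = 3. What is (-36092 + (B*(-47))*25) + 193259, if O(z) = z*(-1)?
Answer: 166567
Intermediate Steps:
h(S) = 5 (h(S) = 2 + 3 = 5)
O(z) = -z
B = -8 (B = -1*5 + 1*(-3) = -5 - 3 = -8)
(-36092 + (B*(-47))*25) + 193259 = (-36092 - 8*(-47)*25) + 193259 = (-36092 + 376*25) + 193259 = (-36092 + 9400) + 193259 = -26692 + 193259 = 166567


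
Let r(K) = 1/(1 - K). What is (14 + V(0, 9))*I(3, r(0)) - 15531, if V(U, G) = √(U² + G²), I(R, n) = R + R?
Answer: -15393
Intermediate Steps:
I(R, n) = 2*R
V(U, G) = √(G² + U²)
(14 + V(0, 9))*I(3, r(0)) - 15531 = (14 + √(9² + 0²))*(2*3) - 15531 = (14 + √(81 + 0))*6 - 15531 = (14 + √81)*6 - 15531 = (14 + 9)*6 - 15531 = 23*6 - 15531 = 138 - 15531 = -15393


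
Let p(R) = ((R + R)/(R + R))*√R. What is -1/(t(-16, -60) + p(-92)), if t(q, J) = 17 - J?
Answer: I/(-77*I + 2*√23) ≈ -0.012789 + 0.001593*I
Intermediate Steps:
p(R) = √R (p(R) = ((2*R)/((2*R)))*√R = ((2*R)*(1/(2*R)))*√R = 1*√R = √R)
-1/(t(-16, -60) + p(-92)) = -1/((17 - 1*(-60)) + √(-92)) = -1/((17 + 60) + 2*I*√23) = -1/(77 + 2*I*√23)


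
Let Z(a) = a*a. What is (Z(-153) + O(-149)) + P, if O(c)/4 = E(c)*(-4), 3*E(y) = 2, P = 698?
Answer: 72289/3 ≈ 24096.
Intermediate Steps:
E(y) = ⅔ (E(y) = (⅓)*2 = ⅔)
Z(a) = a²
O(c) = -32/3 (O(c) = 4*((⅔)*(-4)) = 4*(-8/3) = -32/3)
(Z(-153) + O(-149)) + P = ((-153)² - 32/3) + 698 = (23409 - 32/3) + 698 = 70195/3 + 698 = 72289/3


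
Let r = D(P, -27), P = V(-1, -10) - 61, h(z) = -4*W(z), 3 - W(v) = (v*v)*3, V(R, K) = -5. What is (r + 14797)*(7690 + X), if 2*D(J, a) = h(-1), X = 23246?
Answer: 457759992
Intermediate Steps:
W(v) = 3 - 3*v**2 (W(v) = 3 - v*v*3 = 3 - v**2*3 = 3 - 3*v**2)
h(z) = -12 + 12*z**2 (h(z) = -4*(3 - 3*z**2) = -12 + 12*z**2)
P = -66 (P = -5 - 61 = -66)
D(J, a) = 0 (D(J, a) = (-12 + 12*(-1)**2)/2 = (-12 + 12*1)/2 = (-12 + 12)/2 = (1/2)*0 = 0)
r = 0
(r + 14797)*(7690 + X) = (0 + 14797)*(7690 + 23246) = 14797*30936 = 457759992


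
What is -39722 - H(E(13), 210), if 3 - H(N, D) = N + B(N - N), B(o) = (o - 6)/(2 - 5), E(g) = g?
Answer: -39710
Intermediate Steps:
B(o) = 2 - o/3 (B(o) = (-6 + o)/(-3) = (-6 + o)*(-⅓) = 2 - o/3)
H(N, D) = 1 - N (H(N, D) = 3 - (N + (2 - (N - N)/3)) = 3 - (N + (2 - ⅓*0)) = 3 - (N + (2 + 0)) = 3 - (N + 2) = 3 - (2 + N) = 3 + (-2 - N) = 1 - N)
-39722 - H(E(13), 210) = -39722 - (1 - 1*13) = -39722 - (1 - 13) = -39722 - 1*(-12) = -39722 + 12 = -39710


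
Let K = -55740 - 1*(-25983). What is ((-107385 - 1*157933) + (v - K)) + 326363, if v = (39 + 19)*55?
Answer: 93992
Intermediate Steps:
K = -29757 (K = -55740 + 25983 = -29757)
v = 3190 (v = 58*55 = 3190)
((-107385 - 1*157933) + (v - K)) + 326363 = ((-107385 - 1*157933) + (3190 - 1*(-29757))) + 326363 = ((-107385 - 157933) + (3190 + 29757)) + 326363 = (-265318 + 32947) + 326363 = -232371 + 326363 = 93992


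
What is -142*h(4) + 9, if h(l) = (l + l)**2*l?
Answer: -36343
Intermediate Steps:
h(l) = 4*l**3 (h(l) = (2*l)**2*l = (4*l**2)*l = 4*l**3)
-142*h(4) + 9 = -568*4**3 + 9 = -568*64 + 9 = -142*256 + 9 = -36352 + 9 = -36343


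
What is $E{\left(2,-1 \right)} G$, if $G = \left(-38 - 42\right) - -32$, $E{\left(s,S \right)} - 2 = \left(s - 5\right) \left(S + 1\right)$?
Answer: $-96$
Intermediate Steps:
$E{\left(s,S \right)} = 2 + \left(1 + S\right) \left(-5 + s\right)$ ($E{\left(s,S \right)} = 2 + \left(s - 5\right) \left(S + 1\right) = 2 + \left(-5 + s\right) \left(1 + S\right) = 2 + \left(1 + S\right) \left(-5 + s\right)$)
$G = -48$ ($G = -80 + 32 = -48$)
$E{\left(2,-1 \right)} G = \left(-3 + 2 - -5 - 2\right) \left(-48\right) = \left(-3 + 2 + 5 - 2\right) \left(-48\right) = 2 \left(-48\right) = -96$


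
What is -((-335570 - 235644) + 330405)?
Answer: 240809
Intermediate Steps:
-((-335570 - 235644) + 330405) = -(-571214 + 330405) = -1*(-240809) = 240809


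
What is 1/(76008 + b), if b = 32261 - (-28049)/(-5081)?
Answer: 5081/550086740 ≈ 9.2367e-6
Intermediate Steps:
b = 163890092/5081 (b = 32261 - (-28049)*(-1)/5081 = 32261 - 1*28049/5081 = 32261 - 28049/5081 = 163890092/5081 ≈ 32255.)
1/(76008 + b) = 1/(76008 + 163890092/5081) = 1/(550086740/5081) = 5081/550086740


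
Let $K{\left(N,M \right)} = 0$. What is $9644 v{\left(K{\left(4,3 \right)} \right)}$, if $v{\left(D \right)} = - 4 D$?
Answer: $0$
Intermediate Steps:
$9644 v{\left(K{\left(4,3 \right)} \right)} = 9644 \left(\left(-4\right) 0\right) = 9644 \cdot 0 = 0$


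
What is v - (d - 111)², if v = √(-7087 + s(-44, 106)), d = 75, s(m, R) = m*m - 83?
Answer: -1296 + I*√5234 ≈ -1296.0 + 72.346*I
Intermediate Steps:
s(m, R) = -83 + m² (s(m, R) = m² - 83 = -83 + m²)
v = I*√5234 (v = √(-7087 + (-83 + (-44)²)) = √(-7087 + (-83 + 1936)) = √(-7087 + 1853) = √(-5234) = I*√5234 ≈ 72.346*I)
v - (d - 111)² = I*√5234 - (75 - 111)² = I*√5234 - 1*(-36)² = I*√5234 - 1*1296 = I*√5234 - 1296 = -1296 + I*√5234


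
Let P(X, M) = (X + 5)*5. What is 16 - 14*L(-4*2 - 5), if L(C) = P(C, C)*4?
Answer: 2256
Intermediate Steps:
P(X, M) = 25 + 5*X (P(X, M) = (5 + X)*5 = 25 + 5*X)
L(C) = 100 + 20*C (L(C) = (25 + 5*C)*4 = 100 + 20*C)
16 - 14*L(-4*2 - 5) = 16 - 14*(100 + 20*(-4*2 - 5)) = 16 - 14*(100 + 20*(-8 - 5)) = 16 - 14*(100 + 20*(-13)) = 16 - 14*(100 - 260) = 16 - 14*(-160) = 16 + 2240 = 2256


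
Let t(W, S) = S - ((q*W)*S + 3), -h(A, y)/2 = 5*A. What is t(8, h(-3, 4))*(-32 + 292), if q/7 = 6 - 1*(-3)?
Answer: -3924180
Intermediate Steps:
q = 63 (q = 7*(6 - 1*(-3)) = 7*(6 + 3) = 7*9 = 63)
h(A, y) = -10*A
t(W, S) = -3 + S - 63*S*W (t(W, S) = S - ((63*W)*S + 3) = S - (63*S*W + 3) = S - (3 + 63*S*W) = S + (-3 - 63*S*W) = -3 + S - 63*S*W)
t(8, h(-3, 4))*(-32 + 292) = (-3 - 10*(-3) - 63*(-10*(-3))*8)*(-32 + 292) = (-3 + 30 - 63*30*8)*260 = (-3 + 30 - 15120)*260 = -15093*260 = -3924180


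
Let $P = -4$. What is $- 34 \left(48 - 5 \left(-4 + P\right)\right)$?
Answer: $-2992$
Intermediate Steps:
$- 34 \left(48 - 5 \left(-4 + P\right)\right) = - 34 \left(48 - 5 \left(-4 - 4\right)\right) = - 34 \left(48 - -40\right) = - 34 \left(48 + 40\right) = \left(-34\right) 88 = -2992$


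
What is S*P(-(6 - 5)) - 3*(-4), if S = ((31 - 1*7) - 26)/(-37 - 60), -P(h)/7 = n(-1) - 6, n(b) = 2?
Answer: 1220/97 ≈ 12.577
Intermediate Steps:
P(h) = 28 (P(h) = -7*(2 - 6) = -7*(-4) = 28)
S = 2/97 (S = ((31 - 7) - 26)/(-97) = (24 - 26)*(-1/97) = -2*(-1/97) = 2/97 ≈ 0.020619)
S*P(-(6 - 5)) - 3*(-4) = (2/97)*28 - 3*(-4) = 56/97 + 12 = 1220/97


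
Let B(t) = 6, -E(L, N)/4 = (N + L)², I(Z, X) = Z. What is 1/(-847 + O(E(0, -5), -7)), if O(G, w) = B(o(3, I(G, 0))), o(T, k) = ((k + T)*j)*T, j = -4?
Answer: -1/841 ≈ -0.0011891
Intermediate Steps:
E(L, N) = -4*(L + N)² (E(L, N) = -4*(N + L)² = -4*(L + N)²)
o(T, k) = T*(-4*T - 4*k) (o(T, k) = ((k + T)*(-4))*T = ((T + k)*(-4))*T = (-4*T - 4*k)*T = T*(-4*T - 4*k))
O(G, w) = 6
1/(-847 + O(E(0, -5), -7)) = 1/(-847 + 6) = 1/(-841) = -1/841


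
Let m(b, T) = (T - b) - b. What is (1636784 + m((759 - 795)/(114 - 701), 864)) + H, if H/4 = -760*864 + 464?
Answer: -579401944/587 ≈ -9.8706e+5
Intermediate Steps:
m(b, T) = T - 2*b
H = -2624704 (H = 4*(-760*864 + 464) = 4*(-656640 + 464) = 4*(-656176) = -2624704)
(1636784 + m((759 - 795)/(114 - 701), 864)) + H = (1636784 + (864 - 2*(759 - 795)/(114 - 701))) - 2624704 = (1636784 + (864 - (-72)/(-587))) - 2624704 = (1636784 + (864 - (-72)*(-1)/587)) - 2624704 = (1636784 + (864 - 2*36/587)) - 2624704 = (1636784 + (864 - 72/587)) - 2624704 = (1636784 + 507096/587) - 2624704 = 961299304/587 - 2624704 = -579401944/587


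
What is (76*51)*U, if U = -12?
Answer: -46512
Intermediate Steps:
(76*51)*U = (76*51)*(-12) = 3876*(-12) = -46512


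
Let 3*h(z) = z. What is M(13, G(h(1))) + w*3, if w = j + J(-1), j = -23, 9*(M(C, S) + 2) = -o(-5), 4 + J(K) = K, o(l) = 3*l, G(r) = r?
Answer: -253/3 ≈ -84.333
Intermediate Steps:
h(z) = z/3
J(K) = -4 + K
M(C, S) = -⅓ (M(C, S) = -2 + (-3*(-5))/9 = -2 + (-1*(-15))/9 = -2 + (⅑)*15 = -2 + 5/3 = -⅓)
w = -28 (w = -23 + (-4 - 1) = -23 - 5 = -28)
M(13, G(h(1))) + w*3 = -⅓ - 28*3 = -⅓ - 84 = -253/3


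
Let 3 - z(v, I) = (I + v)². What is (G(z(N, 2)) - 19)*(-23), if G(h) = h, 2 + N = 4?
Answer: 736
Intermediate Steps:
N = 2 (N = -2 + 4 = 2)
z(v, I) = 3 - (I + v)²
(G(z(N, 2)) - 19)*(-23) = ((3 - (2 + 2)²) - 19)*(-23) = ((3 - 1*4²) - 19)*(-23) = ((3 - 1*16) - 19)*(-23) = ((3 - 16) - 19)*(-23) = (-13 - 19)*(-23) = -32*(-23) = 736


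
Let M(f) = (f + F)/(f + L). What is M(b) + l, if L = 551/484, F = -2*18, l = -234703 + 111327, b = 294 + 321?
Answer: -36791800100/298211 ≈ -1.2338e+5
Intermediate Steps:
b = 615
l = -123376
F = -36
L = 551/484 (L = 551*(1/484) = 551/484 ≈ 1.1384)
M(f) = (-36 + f)/(551/484 + f) (M(f) = (f - 36)/(f + 551/484) = (-36 + f)/(551/484 + f))
M(b) + l = 484*(-36 + 615)/(551 + 484*615) - 123376 = 484*579/(551 + 297660) - 123376 = 484*579/298211 - 123376 = 484*(1/298211)*579 - 123376 = 280236/298211 - 123376 = -36791800100/298211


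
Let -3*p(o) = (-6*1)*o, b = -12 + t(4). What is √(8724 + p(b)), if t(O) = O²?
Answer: 2*√2183 ≈ 93.445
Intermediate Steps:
b = 4 (b = -12 + 4² = -12 + 16 = 4)
p(o) = 2*o (p(o) = -(-6*1)*o/3 = -(-2)*o = 2*o)
√(8724 + p(b)) = √(8724 + 2*4) = √(8724 + 8) = √8732 = 2*√2183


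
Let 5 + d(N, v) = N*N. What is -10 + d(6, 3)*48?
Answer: 1478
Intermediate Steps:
d(N, v) = -5 + N² (d(N, v) = -5 + N*N = -5 + N²)
-10 + d(6, 3)*48 = -10 + (-5 + 6²)*48 = -10 + (-5 + 36)*48 = -10 + 31*48 = -10 + 1488 = 1478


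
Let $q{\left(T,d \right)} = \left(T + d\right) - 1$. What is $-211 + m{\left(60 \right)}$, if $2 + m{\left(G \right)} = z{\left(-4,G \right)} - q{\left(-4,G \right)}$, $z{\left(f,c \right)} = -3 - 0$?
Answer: $-271$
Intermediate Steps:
$q{\left(T,d \right)} = -1 + T + d$
$z{\left(f,c \right)} = -3$ ($z{\left(f,c \right)} = -3 + 0 = -3$)
$m{\left(G \right)} = - G$ ($m{\left(G \right)} = -2 - \left(-2 + G\right) = - G$)
$-211 + m{\left(60 \right)} = -211 - 60 = -271$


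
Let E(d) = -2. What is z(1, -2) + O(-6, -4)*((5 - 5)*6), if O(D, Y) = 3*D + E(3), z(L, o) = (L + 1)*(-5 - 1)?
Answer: -12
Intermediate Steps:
z(L, o) = -6 - 6*L (z(L, o) = (1 + L)*(-6) = -6 - 6*L)
O(D, Y) = -2 + 3*D (O(D, Y) = 3*D - 2 = -2 + 3*D)
z(1, -2) + O(-6, -4)*((5 - 5)*6) = (-6 - 6*1) + (-2 + 3*(-6))*((5 - 5)*6) = (-6 - 6) + (-2 - 18)*(0*6) = -12 - 20*0 = -12 + 0 = -12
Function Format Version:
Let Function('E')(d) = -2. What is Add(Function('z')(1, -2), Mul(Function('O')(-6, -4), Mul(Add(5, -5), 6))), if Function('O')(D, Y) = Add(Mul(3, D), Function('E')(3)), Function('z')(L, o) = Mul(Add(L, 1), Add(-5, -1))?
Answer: -12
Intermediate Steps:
Function('z')(L, o) = Add(-6, Mul(-6, L)) (Function('z')(L, o) = Mul(Add(1, L), -6) = Add(-6, Mul(-6, L)))
Function('O')(D, Y) = Add(-2, Mul(3, D)) (Function('O')(D, Y) = Add(Mul(3, D), -2) = Add(-2, Mul(3, D)))
Add(Function('z')(1, -2), Mul(Function('O')(-6, -4), Mul(Add(5, -5), 6))) = Add(Add(-6, Mul(-6, 1)), Mul(Add(-2, Mul(3, -6)), Mul(Add(5, -5), 6))) = Add(Add(-6, -6), Mul(Add(-2, -18), Mul(0, 6))) = Add(-12, Mul(-20, 0)) = Add(-12, 0) = -12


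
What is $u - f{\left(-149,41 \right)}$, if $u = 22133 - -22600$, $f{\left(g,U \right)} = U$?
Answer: $44692$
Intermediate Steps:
$u = 44733$ ($u = 22133 + 22600 = 44733$)
$u - f{\left(-149,41 \right)} = 44733 - 41 = 44692$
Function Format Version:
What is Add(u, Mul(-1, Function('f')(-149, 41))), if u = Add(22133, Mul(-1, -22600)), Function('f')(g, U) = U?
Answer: 44692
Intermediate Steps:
u = 44733 (u = Add(22133, 22600) = 44733)
Add(u, Mul(-1, Function('f')(-149, 41))) = Add(44733, Mul(-1, 41)) = Add(44733, -41) = 44692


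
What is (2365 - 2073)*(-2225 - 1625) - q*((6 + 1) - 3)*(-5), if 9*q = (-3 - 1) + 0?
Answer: -10117880/9 ≈ -1.1242e+6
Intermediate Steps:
q = -4/9 (q = ((-3 - 1) + 0)/9 = (-4 + 0)/9 = (⅑)*(-4) = -4/9 ≈ -0.44444)
(2365 - 2073)*(-2225 - 1625) - q*((6 + 1) - 3)*(-5) = (2365 - 2073)*(-2225 - 1625) - (-4*((6 + 1) - 3)/9)*(-5) = 292*(-3850) - (-4*(7 - 3)/9)*(-5) = -1124200 - (-4/9*4)*(-5) = -1124200 - (-16)*(-5)/9 = -1124200 - 1*80/9 = -1124200 - 80/9 = -10117880/9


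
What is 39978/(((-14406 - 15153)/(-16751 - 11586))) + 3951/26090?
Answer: 9852115038783/257064770 ≈ 38325.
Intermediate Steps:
39978/(((-14406 - 15153)/(-16751 - 11586))) + 3951/26090 = 39978/((-29559/(-28337))) + 3951*(1/26090) = 39978/((-29559*(-1/28337))) + 3951/26090 = 39978/(29559/28337) + 3951/26090 = 39978*(28337/29559) + 3951/26090 = 377618862/9853 + 3951/26090 = 9852115038783/257064770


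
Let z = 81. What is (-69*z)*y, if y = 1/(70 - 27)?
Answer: -5589/43 ≈ -129.98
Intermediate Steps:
y = 1/43 ≈ 0.023256
(-69*z)*y = -69*81*(1/43) = -5589*1/43 = -5589/43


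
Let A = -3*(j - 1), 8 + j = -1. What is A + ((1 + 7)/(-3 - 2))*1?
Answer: 142/5 ≈ 28.400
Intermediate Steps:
j = -9 (j = -8 - 1 = -9)
A = 30 (A = -3*(-9 - 1) = -3*(-10) = 30)
A + ((1 + 7)/(-3 - 2))*1 = 30 + ((1 + 7)/(-3 - 2))*1 = 30 + (8/(-5))*1 = 30 + (8*(-1/5))*1 = 30 - 8/5*1 = 30 - 8/5 = 142/5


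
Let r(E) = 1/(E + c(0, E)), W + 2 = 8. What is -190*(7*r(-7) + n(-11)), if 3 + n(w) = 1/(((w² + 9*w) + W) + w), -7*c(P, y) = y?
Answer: 39805/51 ≈ 780.49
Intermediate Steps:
W = 6 (W = -2 + 8 = 6)
c(P, y) = -y/7
r(E) = 7/(6*E) (r(E) = 1/(E - E/7) = 1/(6*E/7) = 7/(6*E))
n(w) = -3 + 1/(6 + w² + 10*w) (n(w) = -3 + 1/(((w² + 9*w) + 6) + w) = -3 + 1/((6 + w² + 9*w) + w) = -3 + 1/(6 + w² + 10*w))
-190*(7*r(-7) + n(-11)) = -190*(7*((7/6)/(-7)) + (-17 - 30*(-11) - 3*(-11)²)/(6 + (-11)² + 10*(-11))) = -190*(7*((7/6)*(-⅐)) + (-17 + 330 - 3*121)/(6 + 121 - 110)) = -190*(7*(-⅙) + (-17 + 330 - 363)/17) = -190*(-7/6 + (1/17)*(-50)) = -190*(-7/6 - 50/17) = -190*(-419/102) = 39805/51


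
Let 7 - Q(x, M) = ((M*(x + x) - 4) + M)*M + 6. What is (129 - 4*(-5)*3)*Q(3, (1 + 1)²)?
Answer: -17955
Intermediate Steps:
Q(x, M) = 1 - M*(-4 + M + 2*M*x) (Q(x, M) = 7 - (((M*(x + x) - 4) + M)*M + 6) = 7 - (((M*(2*x) - 4) + M)*M + 6) = 7 - (((2*M*x - 4) + M)*M + 6) = 7 - (((-4 + 2*M*x) + M)*M + 6) = 7 - ((-4 + M + 2*M*x)*M + 6) = 7 - (M*(-4 + M + 2*M*x) + 6) = 7 - (6 + M*(-4 + M + 2*M*x)) = 7 + (-6 - M*(-4 + M + 2*M*x)) = 1 - M*(-4 + M + 2*M*x))
(129 - 4*(-5)*3)*Q(3, (1 + 1)²) = (129 - 4*(-5)*3)*(1 - ((1 + 1)²)² + 4*(1 + 1)² - 2*3*((1 + 1)²)²) = (129 + 20*3)*(1 - (2²)² + 4*2² - 2*3*(2²)²) = (129 + 60)*(1 - 1*4² + 4*4 - 2*3*4²) = 189*(1 - 1*16 + 16 - 2*3*16) = 189*(1 - 16 + 16 - 96) = 189*(-95) = -17955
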